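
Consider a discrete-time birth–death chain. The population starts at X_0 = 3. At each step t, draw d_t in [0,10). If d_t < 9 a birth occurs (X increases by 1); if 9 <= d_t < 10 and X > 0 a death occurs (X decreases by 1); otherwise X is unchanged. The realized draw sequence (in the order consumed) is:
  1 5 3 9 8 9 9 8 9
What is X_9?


t=0: X=3, d=1 → birth, X_1=4
t=1: X=4, d=5 → birth, X_2=5
t=2: X=5, d=3 → birth, X_3=6
t=3: X=6, d=9 → death, X_4=5
t=4: X=5, d=8 → birth, X_5=6
t=5: X=6, d=9 → death, X_6=5
t=6: X=5, d=9 → death, X_7=4
t=7: X=4, d=8 → birth, X_8=5
t=8: X=5, d=9 → death, X_9=4

4


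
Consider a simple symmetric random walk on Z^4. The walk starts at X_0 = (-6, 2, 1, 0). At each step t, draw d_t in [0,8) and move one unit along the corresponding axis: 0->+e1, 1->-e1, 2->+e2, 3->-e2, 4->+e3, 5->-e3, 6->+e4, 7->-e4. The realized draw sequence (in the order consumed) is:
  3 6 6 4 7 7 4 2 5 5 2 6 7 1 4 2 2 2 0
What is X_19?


(-6, 6, 2, 0)

t=0: X=(-6, 2, 1, 0), d=3 → -e2, X_1=(-6, 1, 1, 0)
t=1: X=(-6, 1, 1, 0), d=6 → +e4, X_2=(-6, 1, 1, 1)
t=2: X=(-6, 1, 1, 1), d=6 → +e4, X_3=(-6, 1, 1, 2)
t=3: X=(-6, 1, 1, 2), d=4 → +e3, X_4=(-6, 1, 2, 2)
t=4: X=(-6, 1, 2, 2), d=7 → -e4, X_5=(-6, 1, 2, 1)
t=5: X=(-6, 1, 2, 1), d=7 → -e4, X_6=(-6, 1, 2, 0)
t=6: X=(-6, 1, 2, 0), d=4 → +e3, X_7=(-6, 1, 3, 0)
t=7: X=(-6, 1, 3, 0), d=2 → +e2, X_8=(-6, 2, 3, 0)
t=8: X=(-6, 2, 3, 0), d=5 → -e3, X_9=(-6, 2, 2, 0)
t=9: X=(-6, 2, 2, 0), d=5 → -e3, X_10=(-6, 2, 1, 0)
t=10: X=(-6, 2, 1, 0), d=2 → +e2, X_11=(-6, 3, 1, 0)
t=11: X=(-6, 3, 1, 0), d=6 → +e4, X_12=(-6, 3, 1, 1)
t=12: X=(-6, 3, 1, 1), d=7 → -e4, X_13=(-6, 3, 1, 0)
t=13: X=(-6, 3, 1, 0), d=1 → -e1, X_14=(-7, 3, 1, 0)
t=14: X=(-7, 3, 1, 0), d=4 → +e3, X_15=(-7, 3, 2, 0)
t=15: X=(-7, 3, 2, 0), d=2 → +e2, X_16=(-7, 4, 2, 0)
t=16: X=(-7, 4, 2, 0), d=2 → +e2, X_17=(-7, 5, 2, 0)
t=17: X=(-7, 5, 2, 0), d=2 → +e2, X_18=(-7, 6, 2, 0)
t=18: X=(-7, 6, 2, 0), d=0 → +e1, X_19=(-6, 6, 2, 0)


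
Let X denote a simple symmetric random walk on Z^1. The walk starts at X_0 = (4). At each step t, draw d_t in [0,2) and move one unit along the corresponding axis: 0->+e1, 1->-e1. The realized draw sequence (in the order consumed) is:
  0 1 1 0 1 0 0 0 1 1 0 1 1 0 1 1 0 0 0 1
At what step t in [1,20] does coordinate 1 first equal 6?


t=0: X=(4), d=0 → +e1, X_1=(5)
t=1: X=(5), d=1 → -e1, X_2=(4)
t=2: X=(4), d=1 → -e1, X_3=(3)
t=3: X=(3), d=0 → +e1, X_4=(4)
t=4: X=(4), d=1 → -e1, X_5=(3)
t=5: X=(3), d=0 → +e1, X_6=(4)
t=6: X=(4), d=0 → +e1, X_7=(5)
t=7: X=(5), d=0 → +e1, X_8=(6)
t=8: X=(6), d=1 → -e1, X_9=(5)
t=9: X=(5), d=1 → -e1, X_10=(4)
t=10: X=(4), d=0 → +e1, X_11=(5)
t=11: X=(5), d=1 → -e1, X_12=(4)
t=12: X=(4), d=1 → -e1, X_13=(3)
t=13: X=(3), d=0 → +e1, X_14=(4)
t=14: X=(4), d=1 → -e1, X_15=(3)
t=15: X=(3), d=1 → -e1, X_16=(2)
t=16: X=(2), d=0 → +e1, X_17=(3)
t=17: X=(3), d=0 → +e1, X_18=(4)
t=18: X=(4), d=0 → +e1, X_19=(5)
t=19: X=(5), d=1 → -e1, X_20=(4)

8


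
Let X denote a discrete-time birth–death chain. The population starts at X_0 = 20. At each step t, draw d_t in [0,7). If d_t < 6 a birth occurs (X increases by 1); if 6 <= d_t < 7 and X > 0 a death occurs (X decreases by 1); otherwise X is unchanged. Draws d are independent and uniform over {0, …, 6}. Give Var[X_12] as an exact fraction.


X can drop by at most 1 per step and X_0 = 20 > T = 12, so X_t >= 20 − t >= 8 > 0 for every t <= 12: the floor at 0 (the 'and X > 0' condition) never binds. Hence X_12 = X_0 + Σ_{t<12} Y_t with i.i.d. increments Y_t = y(d_t) ∈ {+1, −1, 0}.
Outcome values over d=0..6: [1, 1, 1, 1, 1, 1, -1]
Σy = 5, Σy² = 7, M = 7
μ = 5/7 = 5/7,  σ² = 7/7 − (5/7)² = 24/49
Independent increments: Var[X_12] = 12·σ² = 12·(24/49) = 288/49

288/49


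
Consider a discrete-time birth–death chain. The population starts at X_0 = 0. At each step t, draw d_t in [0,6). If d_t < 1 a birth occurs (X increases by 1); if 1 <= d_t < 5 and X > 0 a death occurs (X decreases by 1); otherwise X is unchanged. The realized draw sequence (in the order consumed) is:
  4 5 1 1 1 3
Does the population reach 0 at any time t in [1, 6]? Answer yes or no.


yes

t=0: X=0, d=4 → hold, X_1=0
t=1: X=0, d=5 → hold, X_2=0
t=2: X=0, d=1 → hold, X_3=0
t=3: X=0, d=1 → hold, X_4=0
t=4: X=0, d=1 → hold, X_5=0
t=5: X=0, d=3 → hold, X_6=0


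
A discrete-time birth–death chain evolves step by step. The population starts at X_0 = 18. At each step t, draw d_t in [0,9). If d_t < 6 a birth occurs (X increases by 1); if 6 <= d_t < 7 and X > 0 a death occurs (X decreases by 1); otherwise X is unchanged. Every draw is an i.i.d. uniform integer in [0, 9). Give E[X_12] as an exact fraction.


X can drop by at most 1 per step and X_0 = 18 > T = 12, so X_t >= 18 − t >= 6 > 0 for every t <= 12: the floor at 0 (the 'and X > 0' condition) never binds. Hence X_12 = X_0 + Σ_{t<12} Y_t with i.i.d. increments Y_t = y(d_t) ∈ {+1, −1, 0}.
Outcome values over d=0..8: [1, 1, 1, 1, 1, 1, -1, 0, 0]
Σy = 5, Σy² = 7, M = 9
μ = 5/9 = 5/9,  σ² = 7/9 − (5/9)² = 38/81
E[X_12] = 18 + 12·(5/9) = 74/3

74/3


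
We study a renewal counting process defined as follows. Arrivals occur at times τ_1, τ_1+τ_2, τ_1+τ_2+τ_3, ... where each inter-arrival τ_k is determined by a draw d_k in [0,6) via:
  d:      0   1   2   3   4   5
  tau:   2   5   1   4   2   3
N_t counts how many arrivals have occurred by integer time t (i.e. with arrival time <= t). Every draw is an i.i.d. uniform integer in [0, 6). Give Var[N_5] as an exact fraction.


Inter-arrival values over d=0..5: [2, 5, 1, 4, 2, 3]
Each d has probability 1/6, so the pmf of τ is: f(1) = 1/6, f(2) = 1/3, f(3) = 1/6, f(4) = 1/6, f(5) = 1/6
Let p_n(j) = P(N_n = j), with p_0 = [1]. Condition on τ_1: p_n(0) = P(τ > n), and for j >= 1, p_n(j) = Σ_{k<=n} f(k)·p_{n−k}(j−1)
p_1 = [5/6, 1/6]  (j = 0..1)
p_2 = [1/2, 17/36, 1/36]  (j = 0..2)
p_3 = [1/3, 19/36, 29/216, 1/216]  (j = 0..3)
p_4 = [1/6, 19/36, 59/216, 41/1296, 1/1296]  (j = 0..4)
p_5 = [0, 19/36, 10/27, 41/432, 53/7776, 1/7776]  (j = 0..5)
E[N_5] = Σ j·p_5(j) = 12295/7776;  E[N_5²] = Σ j²·p_5(j) = 857/288
Var[N_5] = 857/288 − (12295/7776)² = 28761839/60466176

28761839/60466176


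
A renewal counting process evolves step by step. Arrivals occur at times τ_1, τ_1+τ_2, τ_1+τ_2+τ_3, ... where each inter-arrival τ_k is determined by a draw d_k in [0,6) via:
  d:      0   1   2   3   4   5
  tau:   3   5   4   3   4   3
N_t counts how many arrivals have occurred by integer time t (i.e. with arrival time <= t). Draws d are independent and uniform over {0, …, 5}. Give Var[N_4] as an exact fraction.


Inter-arrival values over d=0..5: [3, 5, 4, 3, 4, 3]
Each d has probability 1/6, so the pmf of τ is: f(3) = 1/2, f(4) = 1/3, f(5) = 1/6
Let p_n(j) = P(N_n = j), with p_0 = [1]. Condition on τ_1: p_n(0) = P(τ > n), and for j >= 1, p_n(j) = Σ_{k<=n} f(k)·p_{n−k}(j−1)
p_1 = [1]  (j = 0)
p_2 = [1]  (j = 0)
p_3 = [1/2, 1/2]  (j = 0..1)
p_4 = [1/6, 5/6]  (j = 0..1)
E[N_4] = Σ j·p_4(j) = 5/6;  E[N_4²] = Σ j²·p_4(j) = 5/6
Var[N_4] = 5/6 − (5/6)² = 5/36

5/36


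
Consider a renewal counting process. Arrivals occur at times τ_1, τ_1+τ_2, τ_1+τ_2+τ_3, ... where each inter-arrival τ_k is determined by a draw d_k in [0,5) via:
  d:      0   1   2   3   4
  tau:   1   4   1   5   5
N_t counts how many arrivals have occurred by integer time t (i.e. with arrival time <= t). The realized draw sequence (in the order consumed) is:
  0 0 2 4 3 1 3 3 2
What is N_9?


4

draw d_1=0: τ_1=1, arrival time A_1=1
draw d_2=0: τ_2=1, arrival time A_2=2
draw d_3=2: τ_3=1, arrival time A_3=3
draw d_4=4: τ_4=5, arrival time A_4=8
draw d_5=3: τ_5=5, arrival time A_5=13
draw d_6=1: τ_6=4, arrival time A_6=17
draw d_7=3: τ_7=5, arrival time A_7=22
draw d_8=3: τ_8=5, arrival time A_8=27
draw d_9=2: τ_9=1, arrival time A_9=28
N_t over t=0..9: 0:0 1:1 2:2 3:3 4:3 5:3 6:3 7:3 8:4 9:4


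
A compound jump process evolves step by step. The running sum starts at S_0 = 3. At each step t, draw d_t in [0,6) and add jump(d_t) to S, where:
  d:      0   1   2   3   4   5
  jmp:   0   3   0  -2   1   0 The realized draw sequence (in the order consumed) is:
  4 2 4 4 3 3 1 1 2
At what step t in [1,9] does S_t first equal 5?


t=0: S=3, d=4, jump=1, S_1=4
t=1: S=4, d=2, jump=0, S_2=4
t=2: S=4, d=4, jump=1, S_3=5
t=3: S=5, d=4, jump=1, S_4=6
t=4: S=6, d=3, jump=-2, S_5=4
t=5: S=4, d=3, jump=-2, S_6=2
t=6: S=2, d=1, jump=3, S_7=5
t=7: S=5, d=1, jump=3, S_8=8
t=8: S=8, d=2, jump=0, S_9=8

3


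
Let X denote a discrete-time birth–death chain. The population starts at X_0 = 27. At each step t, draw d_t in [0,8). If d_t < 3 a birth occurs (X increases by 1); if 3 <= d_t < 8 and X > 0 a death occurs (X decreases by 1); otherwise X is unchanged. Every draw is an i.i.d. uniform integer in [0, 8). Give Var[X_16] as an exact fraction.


X can drop by at most 1 per step and X_0 = 27 > T = 16, so X_t >= 27 − t >= 11 > 0 for every t <= 16: the floor at 0 (the 'and X > 0' condition) never binds. Hence X_16 = X_0 + Σ_{t<16} Y_t with i.i.d. increments Y_t = y(d_t) ∈ {+1, −1, 0}.
Outcome values over d=0..7: [1, 1, 1, -1, -1, -1, -1, -1]
Σy = -2, Σy² = 8, M = 8
μ = -2/8 = -1/4,  σ² = 8/8 − (-1/4)² = 15/16
Independent increments: Var[X_16] = 16·σ² = 16·(15/16) = 15

15


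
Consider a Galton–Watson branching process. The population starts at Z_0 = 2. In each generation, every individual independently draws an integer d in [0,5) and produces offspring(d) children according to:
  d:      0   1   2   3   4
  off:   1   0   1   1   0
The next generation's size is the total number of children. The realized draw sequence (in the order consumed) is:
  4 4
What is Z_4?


0

gen 0: Z_0=2, draws=[4, 4], offspring=[0, 0], Z_1=0
gen 1: Z_1=0, draws=[], offspring=[], Z_2=0
gen 2: Z_2=0, draws=[], offspring=[], Z_3=0
gen 3: Z_3=0, draws=[], offspring=[], Z_4=0


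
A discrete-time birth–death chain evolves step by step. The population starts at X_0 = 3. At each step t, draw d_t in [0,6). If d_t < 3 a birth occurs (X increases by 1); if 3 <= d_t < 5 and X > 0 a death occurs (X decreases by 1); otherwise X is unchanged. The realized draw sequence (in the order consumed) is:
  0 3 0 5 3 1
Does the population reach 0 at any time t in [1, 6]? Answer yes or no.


t=0: X=3, d=0 → birth, X_1=4
t=1: X=4, d=3 → death, X_2=3
t=2: X=3, d=0 → birth, X_3=4
t=3: X=4, d=5 → hold, X_4=4
t=4: X=4, d=3 → death, X_5=3
t=5: X=3, d=1 → birth, X_6=4

no


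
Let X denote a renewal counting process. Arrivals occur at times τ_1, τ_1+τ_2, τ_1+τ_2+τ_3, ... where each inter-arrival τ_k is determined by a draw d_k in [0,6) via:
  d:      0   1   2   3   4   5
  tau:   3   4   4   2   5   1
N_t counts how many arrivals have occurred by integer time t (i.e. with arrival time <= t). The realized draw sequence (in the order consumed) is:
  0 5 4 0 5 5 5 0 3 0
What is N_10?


draw d_1=0: τ_1=3, arrival time A_1=3
draw d_2=5: τ_2=1, arrival time A_2=4
draw d_3=4: τ_3=5, arrival time A_3=9
draw d_4=0: τ_4=3, arrival time A_4=12
draw d_5=5: τ_5=1, arrival time A_5=13
draw d_6=5: τ_6=1, arrival time A_6=14
draw d_7=5: τ_7=1, arrival time A_7=15
draw d_8=0: τ_8=3, arrival time A_8=18
draw d_9=3: τ_9=2, arrival time A_9=20
draw d_10=0: τ_10=3, arrival time A_10=23
N_t over t=0..10: 0:0 1:0 2:0 3:1 4:2 5:2 6:2 7:2 8:2 9:3 10:3

3


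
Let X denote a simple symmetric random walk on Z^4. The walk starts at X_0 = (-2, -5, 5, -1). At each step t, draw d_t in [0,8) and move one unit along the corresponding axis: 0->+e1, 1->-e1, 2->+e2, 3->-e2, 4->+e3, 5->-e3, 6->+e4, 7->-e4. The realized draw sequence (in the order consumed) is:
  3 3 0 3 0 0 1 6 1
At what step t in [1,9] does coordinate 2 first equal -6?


1

t=0: X=(-2, -5, 5, -1), d=3 → -e2, X_1=(-2, -6, 5, -1)
t=1: X=(-2, -6, 5, -1), d=3 → -e2, X_2=(-2, -7, 5, -1)
t=2: X=(-2, -7, 5, -1), d=0 → +e1, X_3=(-1, -7, 5, -1)
t=3: X=(-1, -7, 5, -1), d=3 → -e2, X_4=(-1, -8, 5, -1)
t=4: X=(-1, -8, 5, -1), d=0 → +e1, X_5=(0, -8, 5, -1)
t=5: X=(0, -8, 5, -1), d=0 → +e1, X_6=(1, -8, 5, -1)
t=6: X=(1, -8, 5, -1), d=1 → -e1, X_7=(0, -8, 5, -1)
t=7: X=(0, -8, 5, -1), d=6 → +e4, X_8=(0, -8, 5, 0)
t=8: X=(0, -8, 5, 0), d=1 → -e1, X_9=(-1, -8, 5, 0)


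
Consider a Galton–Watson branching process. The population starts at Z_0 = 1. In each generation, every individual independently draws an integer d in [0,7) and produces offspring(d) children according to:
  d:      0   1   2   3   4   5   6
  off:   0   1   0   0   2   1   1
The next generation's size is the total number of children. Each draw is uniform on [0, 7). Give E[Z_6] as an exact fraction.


15625/117649

Outcome values over d=0..6: [0, 1, 0, 0, 2, 1, 1]
Σy = 5, Σy² = 7, M = 7
μ = 5/7 = 5/7,  σ² = 7/7 − (5/7)² = 24/49
E[Z_0] = 1
E[Z_1] = 5/7·E[Z_0] = 5/7
E[Z_2] = 5/7·E[Z_1] = 25/49
E[Z_3] = 5/7·E[Z_2] = 125/343
E[Z_4] = 5/7·E[Z_3] = 625/2401
E[Z_5] = 5/7·E[Z_4] = 3125/16807
E[Z_6] = 5/7·E[Z_5] = 15625/117649


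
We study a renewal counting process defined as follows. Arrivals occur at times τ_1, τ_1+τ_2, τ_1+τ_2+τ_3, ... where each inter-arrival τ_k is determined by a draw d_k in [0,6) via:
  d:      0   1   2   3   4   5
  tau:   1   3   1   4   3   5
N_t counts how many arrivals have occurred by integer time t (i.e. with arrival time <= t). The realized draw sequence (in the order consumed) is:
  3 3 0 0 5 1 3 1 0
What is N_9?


draw d_1=3: τ_1=4, arrival time A_1=4
draw d_2=3: τ_2=4, arrival time A_2=8
draw d_3=0: τ_3=1, arrival time A_3=9
draw d_4=0: τ_4=1, arrival time A_4=10
draw d_5=5: τ_5=5, arrival time A_5=15
draw d_6=1: τ_6=3, arrival time A_6=18
draw d_7=3: τ_7=4, arrival time A_7=22
draw d_8=1: τ_8=3, arrival time A_8=25
draw d_9=0: τ_9=1, arrival time A_9=26
N_t over t=0..9: 0:0 1:0 2:0 3:0 4:1 5:1 6:1 7:1 8:2 9:3

3


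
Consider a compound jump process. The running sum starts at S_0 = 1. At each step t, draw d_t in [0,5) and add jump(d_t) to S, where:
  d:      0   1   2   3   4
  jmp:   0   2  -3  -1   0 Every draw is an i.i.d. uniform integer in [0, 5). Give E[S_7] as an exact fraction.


Outcome values over d=0..4: [0, 2, -3, -1, 0]
Σy = -2, Σy² = 14, M = 5
μ = -2/5 = -2/5,  σ² = 14/5 − (-2/5)² = 66/25
E[S_7] = 1 + 7·(-2/5) = -9/5

-9/5


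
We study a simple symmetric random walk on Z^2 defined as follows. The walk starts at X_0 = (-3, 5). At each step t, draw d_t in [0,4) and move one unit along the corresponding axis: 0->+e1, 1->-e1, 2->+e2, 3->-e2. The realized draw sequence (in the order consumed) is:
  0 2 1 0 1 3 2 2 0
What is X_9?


(-2, 7)

t=0: X=(-3, 5), d=0 → +e1, X_1=(-2, 5)
t=1: X=(-2, 5), d=2 → +e2, X_2=(-2, 6)
t=2: X=(-2, 6), d=1 → -e1, X_3=(-3, 6)
t=3: X=(-3, 6), d=0 → +e1, X_4=(-2, 6)
t=4: X=(-2, 6), d=1 → -e1, X_5=(-3, 6)
t=5: X=(-3, 6), d=3 → -e2, X_6=(-3, 5)
t=6: X=(-3, 5), d=2 → +e2, X_7=(-3, 6)
t=7: X=(-3, 6), d=2 → +e2, X_8=(-3, 7)
t=8: X=(-3, 7), d=0 → +e1, X_9=(-2, 7)


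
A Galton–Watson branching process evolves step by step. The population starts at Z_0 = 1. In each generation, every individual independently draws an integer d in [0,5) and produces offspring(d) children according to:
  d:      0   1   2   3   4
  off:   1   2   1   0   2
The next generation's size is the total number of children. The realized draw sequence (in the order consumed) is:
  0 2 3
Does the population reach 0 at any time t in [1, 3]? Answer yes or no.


gen 0: Z_0=1, draws=[0], offspring=[1], Z_1=1
gen 1: Z_1=1, draws=[2], offspring=[1], Z_2=1
gen 2: Z_2=1, draws=[3], offspring=[0], Z_3=0

yes


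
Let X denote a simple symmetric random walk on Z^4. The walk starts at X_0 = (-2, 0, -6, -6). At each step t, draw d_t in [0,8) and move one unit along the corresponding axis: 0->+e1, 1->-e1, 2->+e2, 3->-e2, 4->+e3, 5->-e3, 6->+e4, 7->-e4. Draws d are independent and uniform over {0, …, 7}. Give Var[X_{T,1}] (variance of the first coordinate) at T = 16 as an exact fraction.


Outcome values over d=0..7: [1, -1, 0, 0, 0, 0, 0, 0]
Σy = 0, Σy² = 2, M = 8
μ = 0/8 = 0,  σ² = 2/8 − (0)² = 1/4
Independent increments: Var[X_16] = 16·σ² = 16·(1/4) = 4

4


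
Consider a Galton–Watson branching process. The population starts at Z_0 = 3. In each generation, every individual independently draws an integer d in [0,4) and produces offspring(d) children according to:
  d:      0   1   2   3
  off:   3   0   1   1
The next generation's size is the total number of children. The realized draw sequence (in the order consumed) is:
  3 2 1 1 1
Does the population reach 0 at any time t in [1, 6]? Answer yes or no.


yes

gen 0: Z_0=3, draws=[3, 2, 1], offspring=[1, 1, 0], Z_1=2
gen 1: Z_1=2, draws=[1, 1], offspring=[0, 0], Z_2=0
gen 2: Z_2=0, draws=[], offspring=[], Z_3=0
gen 3: Z_3=0, draws=[], offspring=[], Z_4=0
gen 4: Z_4=0, draws=[], offspring=[], Z_5=0
gen 5: Z_5=0, draws=[], offspring=[], Z_6=0


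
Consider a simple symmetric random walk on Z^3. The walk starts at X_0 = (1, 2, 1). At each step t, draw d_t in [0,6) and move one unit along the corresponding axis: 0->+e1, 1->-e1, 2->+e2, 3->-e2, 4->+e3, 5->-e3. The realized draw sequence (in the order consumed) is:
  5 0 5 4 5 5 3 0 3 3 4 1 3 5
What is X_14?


(2, -2, -2)

t=0: X=(1, 2, 1), d=5 → -e3, X_1=(1, 2, 0)
t=1: X=(1, 2, 0), d=0 → +e1, X_2=(2, 2, 0)
t=2: X=(2, 2, 0), d=5 → -e3, X_3=(2, 2, -1)
t=3: X=(2, 2, -1), d=4 → +e3, X_4=(2, 2, 0)
t=4: X=(2, 2, 0), d=5 → -e3, X_5=(2, 2, -1)
t=5: X=(2, 2, -1), d=5 → -e3, X_6=(2, 2, -2)
t=6: X=(2, 2, -2), d=3 → -e2, X_7=(2, 1, -2)
t=7: X=(2, 1, -2), d=0 → +e1, X_8=(3, 1, -2)
t=8: X=(3, 1, -2), d=3 → -e2, X_9=(3, 0, -2)
t=9: X=(3, 0, -2), d=3 → -e2, X_10=(3, -1, -2)
t=10: X=(3, -1, -2), d=4 → +e3, X_11=(3, -1, -1)
t=11: X=(3, -1, -1), d=1 → -e1, X_12=(2, -1, -1)
t=12: X=(2, -1, -1), d=3 → -e2, X_13=(2, -2, -1)
t=13: X=(2, -2, -1), d=5 → -e3, X_14=(2, -2, -2)


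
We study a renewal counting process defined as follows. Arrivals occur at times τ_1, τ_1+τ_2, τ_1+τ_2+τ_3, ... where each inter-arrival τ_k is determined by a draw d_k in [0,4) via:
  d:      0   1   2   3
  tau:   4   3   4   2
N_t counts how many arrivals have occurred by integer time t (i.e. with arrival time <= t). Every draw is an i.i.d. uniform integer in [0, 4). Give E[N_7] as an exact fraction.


29/16

Inter-arrival values over d=0..3: [4, 3, 4, 2]
Each d has probability 1/4, so the pmf of τ is: f(2) = 1/4, f(3) = 1/4, f(4) = 1/2
Renewal equation for m(n) = E[N_n]: condition on τ_1 = k (if k <= n, one arrival plus a fresh copy on the remaining n−k steps): m(n) = F(n) + Σ_{k<=n} f(k)·m(n−k), where F(n) = P(τ <= n) and m(0) = 0
m(1) = F(1) = 0
m(2) = F(2) = 1/4
m(3) = F(3) = 1/2
m(4) = F(4) + f(2)·m(2) = 1 + 1/4·1/4 = 17/16
m(5) = F(5) + f(2)·m(3) + f(3)·m(2) = 1 + 1/4·1/2 + 1/4·1/4 = 19/16
m(6) = F(6) + f(2)·m(4) + f(3)·m(3) + f(4)·m(2) = 1 + 1/4·17/16 + 1/4·1/2 + 1/2·1/4 = 97/64
m(7) = F(7) + f(2)·m(5) + f(3)·m(4) + f(4)·m(3) = 1 + 1/4·19/16 + 1/4·17/16 + 1/2·1/2 = 29/16
E[N_7] = m(7) = 29/16


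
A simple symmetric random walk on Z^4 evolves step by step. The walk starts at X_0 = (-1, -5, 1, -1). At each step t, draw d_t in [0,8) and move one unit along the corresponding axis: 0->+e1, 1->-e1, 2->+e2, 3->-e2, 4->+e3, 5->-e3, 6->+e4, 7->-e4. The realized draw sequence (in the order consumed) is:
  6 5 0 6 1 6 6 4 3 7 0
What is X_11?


t=0: X=(-1, -5, 1, -1), d=6 → +e4, X_1=(-1, -5, 1, 0)
t=1: X=(-1, -5, 1, 0), d=5 → -e3, X_2=(-1, -5, 0, 0)
t=2: X=(-1, -5, 0, 0), d=0 → +e1, X_3=(0, -5, 0, 0)
t=3: X=(0, -5, 0, 0), d=6 → +e4, X_4=(0, -5, 0, 1)
t=4: X=(0, -5, 0, 1), d=1 → -e1, X_5=(-1, -5, 0, 1)
t=5: X=(-1, -5, 0, 1), d=6 → +e4, X_6=(-1, -5, 0, 2)
t=6: X=(-1, -5, 0, 2), d=6 → +e4, X_7=(-1, -5, 0, 3)
t=7: X=(-1, -5, 0, 3), d=4 → +e3, X_8=(-1, -5, 1, 3)
t=8: X=(-1, -5, 1, 3), d=3 → -e2, X_9=(-1, -6, 1, 3)
t=9: X=(-1, -6, 1, 3), d=7 → -e4, X_10=(-1, -6, 1, 2)
t=10: X=(-1, -6, 1, 2), d=0 → +e1, X_11=(0, -6, 1, 2)

(0, -6, 1, 2)


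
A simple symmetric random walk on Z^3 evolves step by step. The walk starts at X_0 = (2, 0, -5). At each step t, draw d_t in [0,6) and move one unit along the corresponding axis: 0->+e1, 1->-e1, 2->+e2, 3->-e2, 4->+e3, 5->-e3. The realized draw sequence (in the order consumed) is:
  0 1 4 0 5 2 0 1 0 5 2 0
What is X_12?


t=0: X=(2, 0, -5), d=0 → +e1, X_1=(3, 0, -5)
t=1: X=(3, 0, -5), d=1 → -e1, X_2=(2, 0, -5)
t=2: X=(2, 0, -5), d=4 → +e3, X_3=(2, 0, -4)
t=3: X=(2, 0, -4), d=0 → +e1, X_4=(3, 0, -4)
t=4: X=(3, 0, -4), d=5 → -e3, X_5=(3, 0, -5)
t=5: X=(3, 0, -5), d=2 → +e2, X_6=(3, 1, -5)
t=6: X=(3, 1, -5), d=0 → +e1, X_7=(4, 1, -5)
t=7: X=(4, 1, -5), d=1 → -e1, X_8=(3, 1, -5)
t=8: X=(3, 1, -5), d=0 → +e1, X_9=(4, 1, -5)
t=9: X=(4, 1, -5), d=5 → -e3, X_10=(4, 1, -6)
t=10: X=(4, 1, -6), d=2 → +e2, X_11=(4, 2, -6)
t=11: X=(4, 2, -6), d=0 → +e1, X_12=(5, 2, -6)

(5, 2, -6)


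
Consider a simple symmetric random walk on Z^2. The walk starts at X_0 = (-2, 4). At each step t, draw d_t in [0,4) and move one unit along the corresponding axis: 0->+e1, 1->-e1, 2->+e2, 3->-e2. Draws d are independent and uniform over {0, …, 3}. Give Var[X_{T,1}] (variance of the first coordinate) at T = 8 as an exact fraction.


4

Outcome values over d=0..3: [1, -1, 0, 0]
Σy = 0, Σy² = 2, M = 4
μ = 0/4 = 0,  σ² = 2/4 − (0)² = 1/2
Independent increments: Var[X_8] = 8·σ² = 8·(1/2) = 4


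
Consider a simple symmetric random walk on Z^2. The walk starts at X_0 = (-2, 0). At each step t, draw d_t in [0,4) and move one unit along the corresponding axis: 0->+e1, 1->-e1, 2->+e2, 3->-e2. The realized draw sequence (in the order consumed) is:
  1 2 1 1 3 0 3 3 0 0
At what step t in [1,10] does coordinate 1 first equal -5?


t=0: X=(-2, 0), d=1 → -e1, X_1=(-3, 0)
t=1: X=(-3, 0), d=2 → +e2, X_2=(-3, 1)
t=2: X=(-3, 1), d=1 → -e1, X_3=(-4, 1)
t=3: X=(-4, 1), d=1 → -e1, X_4=(-5, 1)
t=4: X=(-5, 1), d=3 → -e2, X_5=(-5, 0)
t=5: X=(-5, 0), d=0 → +e1, X_6=(-4, 0)
t=6: X=(-4, 0), d=3 → -e2, X_7=(-4, -1)
t=7: X=(-4, -1), d=3 → -e2, X_8=(-4, -2)
t=8: X=(-4, -2), d=0 → +e1, X_9=(-3, -2)
t=9: X=(-3, -2), d=0 → +e1, X_10=(-2, -2)

4


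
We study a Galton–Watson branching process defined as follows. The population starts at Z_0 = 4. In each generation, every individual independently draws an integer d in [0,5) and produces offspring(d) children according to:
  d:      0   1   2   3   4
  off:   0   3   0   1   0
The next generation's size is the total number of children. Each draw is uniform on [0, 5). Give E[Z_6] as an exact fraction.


16384/15625

Outcome values over d=0..4: [0, 3, 0, 1, 0]
Σy = 4, Σy² = 10, M = 5
μ = 4/5 = 4/5,  σ² = 10/5 − (4/5)² = 34/25
E[Z_0] = 4
E[Z_1] = 4/5·E[Z_0] = 16/5
E[Z_2] = 4/5·E[Z_1] = 64/25
E[Z_3] = 4/5·E[Z_2] = 256/125
E[Z_4] = 4/5·E[Z_3] = 1024/625
E[Z_5] = 4/5·E[Z_4] = 4096/3125
E[Z_6] = 4/5·E[Z_5] = 16384/15625


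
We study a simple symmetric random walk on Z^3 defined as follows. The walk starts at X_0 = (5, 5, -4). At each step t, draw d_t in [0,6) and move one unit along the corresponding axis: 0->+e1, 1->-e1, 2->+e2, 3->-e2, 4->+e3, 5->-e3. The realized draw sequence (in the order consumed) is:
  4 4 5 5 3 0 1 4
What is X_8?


(5, 4, -3)

t=0: X=(5, 5, -4), d=4 → +e3, X_1=(5, 5, -3)
t=1: X=(5, 5, -3), d=4 → +e3, X_2=(5, 5, -2)
t=2: X=(5, 5, -2), d=5 → -e3, X_3=(5, 5, -3)
t=3: X=(5, 5, -3), d=5 → -e3, X_4=(5, 5, -4)
t=4: X=(5, 5, -4), d=3 → -e2, X_5=(5, 4, -4)
t=5: X=(5, 4, -4), d=0 → +e1, X_6=(6, 4, -4)
t=6: X=(6, 4, -4), d=1 → -e1, X_7=(5, 4, -4)
t=7: X=(5, 4, -4), d=4 → +e3, X_8=(5, 4, -3)


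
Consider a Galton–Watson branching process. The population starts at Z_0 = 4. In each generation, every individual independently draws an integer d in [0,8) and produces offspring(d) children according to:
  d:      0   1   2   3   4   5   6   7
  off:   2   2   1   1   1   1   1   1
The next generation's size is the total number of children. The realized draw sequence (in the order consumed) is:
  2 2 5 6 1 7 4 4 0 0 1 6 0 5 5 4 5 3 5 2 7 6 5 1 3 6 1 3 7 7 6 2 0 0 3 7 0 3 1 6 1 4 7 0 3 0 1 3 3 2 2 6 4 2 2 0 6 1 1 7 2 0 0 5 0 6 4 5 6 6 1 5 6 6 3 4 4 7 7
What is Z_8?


gen 0: Z_0=4, draws=[2, 2, 5, 6], offspring=[1, 1, 1, 1], Z_1=4
gen 1: Z_1=4, draws=[1, 7, 4, 4], offspring=[2, 1, 1, 1], Z_2=5
gen 2: Z_2=5, draws=[0, 0, 1, 6, 0], offspring=[2, 2, 2, 1, 2], Z_3=9
gen 3: Z_3=9, draws=[5, 5, 4, 5, 3, 5, 2, 7, 6], offspring=[1, 1, 1, 1, 1, 1, 1, 1, 1], Z_4=9
gen 4: Z_4=9, draws=[5, 1, 3, 6, 1, 3, 7, 7, 6], offspring=[1, 2, 1, 1, 2, 1, 1, 1, 1], Z_5=11
gen 5: Z_5=11, draws=[2, 0, 0, 3, 7, 0, 3, 1, 6, 1, 4], offspring=[1, 2, 2, 1, 1, 2, 1, 2, 1, 2, 1], Z_6=16
gen 6: Z_6=16, draws=[7, 0, 3, 0, 1, 3, 3, 2, 2, 6, 4, 2, 2, 0, 6, 1], offspring=[1, 2, 1, 2, 2, 1, 1, 1, 1, 1, 1, 1, 1, 2, 1, 2], Z_7=21
gen 7: Z_7=21, draws=[1, 7, 2, 0, 0, 5, 0, 6, 4, 5, 6, 6, 1, 5, 6, 6, 3, 4, 4, 7, 7], offspring=[2, 1, 1, 2, 2, 1, 2, 1, 1, 1, 1, 1, 2, 1, 1, 1, 1, 1, 1, 1, 1], Z_8=26

26


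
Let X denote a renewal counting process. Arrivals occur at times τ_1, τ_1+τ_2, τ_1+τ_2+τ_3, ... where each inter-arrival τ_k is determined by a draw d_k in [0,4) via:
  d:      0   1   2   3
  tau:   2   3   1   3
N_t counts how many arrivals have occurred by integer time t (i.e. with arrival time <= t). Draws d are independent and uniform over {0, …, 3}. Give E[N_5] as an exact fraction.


2021/1024

Inter-arrival values over d=0..3: [2, 3, 1, 3]
Each d has probability 1/4, so the pmf of τ is: f(1) = 1/4, f(2) = 1/4, f(3) = 1/2
Renewal equation for m(n) = E[N_n]: condition on τ_1 = k (if k <= n, one arrival plus a fresh copy on the remaining n−k steps): m(n) = F(n) + Σ_{k<=n} f(k)·m(n−k), where F(n) = P(τ <= n) and m(0) = 0
m(1) = F(1) = 1/4
m(2) = F(2) + f(1)·m(1) = 1/2 + 1/4·1/4 = 9/16
m(3) = F(3) + f(1)·m(2) + f(2)·m(1) = 1 + 1/4·9/16 + 1/4·1/4 = 77/64
m(4) = F(4) + f(1)·m(3) + f(2)·m(2) + f(3)·m(1) = 1 + 1/4·77/64 + 1/4·9/16 + 1/2·1/4 = 401/256
m(5) = F(5) + f(1)·m(4) + f(2)·m(3) + f(3)·m(2) = 1 + 1/4·401/256 + 1/4·77/64 + 1/2·9/16 = 2021/1024
E[N_5] = m(5) = 2021/1024


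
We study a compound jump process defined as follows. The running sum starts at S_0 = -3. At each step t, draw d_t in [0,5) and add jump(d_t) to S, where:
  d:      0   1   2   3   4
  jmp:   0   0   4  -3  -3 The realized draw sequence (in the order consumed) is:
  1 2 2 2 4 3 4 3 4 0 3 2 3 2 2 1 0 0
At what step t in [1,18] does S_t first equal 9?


t=0: S=-3, d=1, jump=0, S_1=-3
t=1: S=-3, d=2, jump=4, S_2=1
t=2: S=1, d=2, jump=4, S_3=5
t=3: S=5, d=2, jump=4, S_4=9
t=4: S=9, d=4, jump=-3, S_5=6
t=5: S=6, d=3, jump=-3, S_6=3
t=6: S=3, d=4, jump=-3, S_7=0
t=7: S=0, d=3, jump=-3, S_8=-3
t=8: S=-3, d=4, jump=-3, S_9=-6
t=9: S=-6, d=0, jump=0, S_10=-6
t=10: S=-6, d=3, jump=-3, S_11=-9
t=11: S=-9, d=2, jump=4, S_12=-5
t=12: S=-5, d=3, jump=-3, S_13=-8
t=13: S=-8, d=2, jump=4, S_14=-4
t=14: S=-4, d=2, jump=4, S_15=0
t=15: S=0, d=1, jump=0, S_16=0
t=16: S=0, d=0, jump=0, S_17=0
t=17: S=0, d=0, jump=0, S_18=0

4


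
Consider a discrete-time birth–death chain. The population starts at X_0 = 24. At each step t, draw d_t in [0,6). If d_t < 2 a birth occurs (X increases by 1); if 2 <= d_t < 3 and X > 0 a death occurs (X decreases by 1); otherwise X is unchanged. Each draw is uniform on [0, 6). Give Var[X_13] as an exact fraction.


X can drop by at most 1 per step and X_0 = 24 > T = 13, so X_t >= 24 − t >= 11 > 0 for every t <= 13: the floor at 0 (the 'and X > 0' condition) never binds. Hence X_13 = X_0 + Σ_{t<13} Y_t with i.i.d. increments Y_t = y(d_t) ∈ {+1, −1, 0}.
Outcome values over d=0..5: [1, 1, -1, 0, 0, 0]
Σy = 1, Σy² = 3, M = 6
μ = 1/6 = 1/6,  σ² = 3/6 − (1/6)² = 17/36
Independent increments: Var[X_13] = 13·σ² = 13·(17/36) = 221/36

221/36


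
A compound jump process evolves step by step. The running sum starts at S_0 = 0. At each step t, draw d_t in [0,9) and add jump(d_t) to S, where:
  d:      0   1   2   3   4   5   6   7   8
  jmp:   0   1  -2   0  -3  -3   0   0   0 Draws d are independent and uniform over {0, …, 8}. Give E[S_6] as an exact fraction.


-14/3

Outcome values over d=0..8: [0, 1, -2, 0, -3, -3, 0, 0, 0]
Σy = -7, Σy² = 23, M = 9
μ = -7/9 = -7/9,  σ² = 23/9 − (-7/9)² = 158/81
E[S_6] = 0 + 6·(-7/9) = -14/3


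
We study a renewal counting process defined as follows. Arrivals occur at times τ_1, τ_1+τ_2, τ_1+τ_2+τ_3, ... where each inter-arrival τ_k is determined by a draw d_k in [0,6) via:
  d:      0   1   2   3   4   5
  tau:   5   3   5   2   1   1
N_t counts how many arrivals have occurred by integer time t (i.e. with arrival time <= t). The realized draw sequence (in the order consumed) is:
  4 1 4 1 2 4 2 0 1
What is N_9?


4

draw d_1=4: τ_1=1, arrival time A_1=1
draw d_2=1: τ_2=3, arrival time A_2=4
draw d_3=4: τ_3=1, arrival time A_3=5
draw d_4=1: τ_4=3, arrival time A_4=8
draw d_5=2: τ_5=5, arrival time A_5=13
draw d_6=4: τ_6=1, arrival time A_6=14
draw d_7=2: τ_7=5, arrival time A_7=19
draw d_8=0: τ_8=5, arrival time A_8=24
draw d_9=1: τ_9=3, arrival time A_9=27
N_t over t=0..9: 0:0 1:1 2:1 3:1 4:2 5:3 6:3 7:3 8:4 9:4


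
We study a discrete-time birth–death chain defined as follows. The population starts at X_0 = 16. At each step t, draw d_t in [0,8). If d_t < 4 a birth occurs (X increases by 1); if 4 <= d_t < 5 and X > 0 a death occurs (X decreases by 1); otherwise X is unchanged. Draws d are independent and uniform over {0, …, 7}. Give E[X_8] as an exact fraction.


X can drop by at most 1 per step and X_0 = 16 > T = 8, so X_t >= 16 − t >= 8 > 0 for every t <= 8: the floor at 0 (the 'and X > 0' condition) never binds. Hence X_8 = X_0 + Σ_{t<8} Y_t with i.i.d. increments Y_t = y(d_t) ∈ {+1, −1, 0}.
Outcome values over d=0..7: [1, 1, 1, 1, -1, 0, 0, 0]
Σy = 3, Σy² = 5, M = 8
μ = 3/8 = 3/8,  σ² = 5/8 − (3/8)² = 31/64
E[X_8] = 16 + 8·(3/8) = 19

19


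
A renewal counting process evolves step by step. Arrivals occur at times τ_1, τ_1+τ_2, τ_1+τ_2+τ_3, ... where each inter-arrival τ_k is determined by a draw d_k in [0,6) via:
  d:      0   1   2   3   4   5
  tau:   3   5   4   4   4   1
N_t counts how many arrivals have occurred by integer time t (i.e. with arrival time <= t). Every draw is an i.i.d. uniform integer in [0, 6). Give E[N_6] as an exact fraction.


Inter-arrival values over d=0..5: [3, 5, 4, 4, 4, 1]
Each d has probability 1/6, so the pmf of τ is: f(1) = 1/6, f(3) = 1/6, f(4) = 1/2, f(5) = 1/6
Renewal equation for m(n) = E[N_n]: condition on τ_1 = k (if k <= n, one arrival plus a fresh copy on the remaining n−k steps): m(n) = F(n) + Σ_{k<=n} f(k)·m(n−k), where F(n) = P(τ <= n) and m(0) = 0
m(1) = F(1) = 1/6
m(2) = F(2) + f(1)·m(1) = 1/6 + 1/6·1/6 = 7/36
m(3) = F(3) + f(1)·m(2) = 1/3 + 1/6·7/36 = 79/216
m(4) = F(4) + f(1)·m(3) + f(3)·m(1) = 5/6 + 1/6·79/216 + 1/6·1/6 = 1195/1296
m(5) = F(5) + f(1)·m(4) + f(3)·m(2) + f(4)·m(1) = 1 + 1/6·1195/1296 + 1/6·7/36 + 1/2·1/6 = 9871/7776
m(6) = F(6) + f(1)·m(5) + f(3)·m(3) + f(4)·m(2) + f(5)·m(1) = 1 + 1/6·9871/7776 + 1/6·79/216 + 1/2·7/36 + 1/6·1/6 = 65203/46656
E[N_6] = m(6) = 65203/46656

65203/46656


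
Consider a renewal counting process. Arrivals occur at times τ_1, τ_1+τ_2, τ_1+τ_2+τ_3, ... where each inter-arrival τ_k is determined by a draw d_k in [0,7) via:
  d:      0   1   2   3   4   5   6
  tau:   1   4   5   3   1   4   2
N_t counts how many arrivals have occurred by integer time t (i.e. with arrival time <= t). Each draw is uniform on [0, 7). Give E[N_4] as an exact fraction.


Inter-arrival values over d=0..6: [1, 4, 5, 3, 1, 4, 2]
Each d has probability 1/7, so the pmf of τ is: f(1) = 2/7, f(2) = 1/7, f(3) = 1/7, f(4) = 2/7, f(5) = 1/7
Renewal equation for m(n) = E[N_n]: condition on τ_1 = k (if k <= n, one arrival plus a fresh copy on the remaining n−k steps): m(n) = F(n) + Σ_{k<=n} f(k)·m(n−k), where F(n) = P(τ <= n) and m(0) = 0
m(1) = F(1) = 2/7
m(2) = F(2) + f(1)·m(1) = 3/7 + 2/7·2/7 = 25/49
m(3) = F(3) + f(1)·m(2) + f(2)·m(1) = 4/7 + 2/7·25/49 + 1/7·2/7 = 260/343
m(4) = F(4) + f(1)·m(3) + f(2)·m(2) + f(3)·m(1) = 6/7 + 2/7·260/343 + 1/7·25/49 + 1/7·2/7 = 2851/2401
E[N_4] = m(4) = 2851/2401

2851/2401


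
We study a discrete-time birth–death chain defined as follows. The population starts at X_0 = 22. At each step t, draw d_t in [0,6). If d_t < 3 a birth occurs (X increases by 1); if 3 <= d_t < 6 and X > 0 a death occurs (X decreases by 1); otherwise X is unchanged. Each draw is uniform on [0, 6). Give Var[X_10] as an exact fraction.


X can drop by at most 1 per step and X_0 = 22 > T = 10, so X_t >= 22 − t >= 12 > 0 for every t <= 10: the floor at 0 (the 'and X > 0' condition) never binds. Hence X_10 = X_0 + Σ_{t<10} Y_t with i.i.d. increments Y_t = y(d_t) ∈ {+1, −1, 0}.
Outcome values over d=0..5: [1, 1, 1, -1, -1, -1]
Σy = 0, Σy² = 6, M = 6
μ = 0/6 = 0,  σ² = 6/6 − (0)² = 1
Independent increments: Var[X_10] = 10·σ² = 10·(1) = 10

10


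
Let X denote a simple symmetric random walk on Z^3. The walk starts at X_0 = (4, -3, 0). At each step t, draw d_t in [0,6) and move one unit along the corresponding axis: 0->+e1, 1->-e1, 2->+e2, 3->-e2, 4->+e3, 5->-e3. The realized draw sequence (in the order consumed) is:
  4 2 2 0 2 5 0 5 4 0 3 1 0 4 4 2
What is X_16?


t=0: X=(4, -3, 0), d=4 → +e3, X_1=(4, -3, 1)
t=1: X=(4, -3, 1), d=2 → +e2, X_2=(4, -2, 1)
t=2: X=(4, -2, 1), d=2 → +e2, X_3=(4, -1, 1)
t=3: X=(4, -1, 1), d=0 → +e1, X_4=(5, -1, 1)
t=4: X=(5, -1, 1), d=2 → +e2, X_5=(5, 0, 1)
t=5: X=(5, 0, 1), d=5 → -e3, X_6=(5, 0, 0)
t=6: X=(5, 0, 0), d=0 → +e1, X_7=(6, 0, 0)
t=7: X=(6, 0, 0), d=5 → -e3, X_8=(6, 0, -1)
t=8: X=(6, 0, -1), d=4 → +e3, X_9=(6, 0, 0)
t=9: X=(6, 0, 0), d=0 → +e1, X_10=(7, 0, 0)
t=10: X=(7, 0, 0), d=3 → -e2, X_11=(7, -1, 0)
t=11: X=(7, -1, 0), d=1 → -e1, X_12=(6, -1, 0)
t=12: X=(6, -1, 0), d=0 → +e1, X_13=(7, -1, 0)
t=13: X=(7, -1, 0), d=4 → +e3, X_14=(7, -1, 1)
t=14: X=(7, -1, 1), d=4 → +e3, X_15=(7, -1, 2)
t=15: X=(7, -1, 2), d=2 → +e2, X_16=(7, 0, 2)

(7, 0, 2)


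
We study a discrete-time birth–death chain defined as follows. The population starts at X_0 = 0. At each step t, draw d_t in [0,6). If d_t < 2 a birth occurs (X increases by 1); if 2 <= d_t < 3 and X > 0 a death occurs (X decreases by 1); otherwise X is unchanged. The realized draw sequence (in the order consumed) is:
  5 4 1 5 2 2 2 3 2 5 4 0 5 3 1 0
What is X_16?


t=0: X=0, d=5 → hold, X_1=0
t=1: X=0, d=4 → hold, X_2=0
t=2: X=0, d=1 → birth, X_3=1
t=3: X=1, d=5 → hold, X_4=1
t=4: X=1, d=2 → death, X_5=0
t=5: X=0, d=2 → hold, X_6=0
t=6: X=0, d=2 → hold, X_7=0
t=7: X=0, d=3 → hold, X_8=0
t=8: X=0, d=2 → hold, X_9=0
t=9: X=0, d=5 → hold, X_10=0
t=10: X=0, d=4 → hold, X_11=0
t=11: X=0, d=0 → birth, X_12=1
t=12: X=1, d=5 → hold, X_13=1
t=13: X=1, d=3 → hold, X_14=1
t=14: X=1, d=1 → birth, X_15=2
t=15: X=2, d=0 → birth, X_16=3

3


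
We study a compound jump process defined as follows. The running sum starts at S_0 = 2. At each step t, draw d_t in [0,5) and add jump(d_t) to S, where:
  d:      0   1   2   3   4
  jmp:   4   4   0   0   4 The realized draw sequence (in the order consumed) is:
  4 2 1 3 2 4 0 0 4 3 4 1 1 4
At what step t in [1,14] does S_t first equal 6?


t=0: S=2, d=4, jump=4, S_1=6
t=1: S=6, d=2, jump=0, S_2=6
t=2: S=6, d=1, jump=4, S_3=10
t=3: S=10, d=3, jump=0, S_4=10
t=4: S=10, d=2, jump=0, S_5=10
t=5: S=10, d=4, jump=4, S_6=14
t=6: S=14, d=0, jump=4, S_7=18
t=7: S=18, d=0, jump=4, S_8=22
t=8: S=22, d=4, jump=4, S_9=26
t=9: S=26, d=3, jump=0, S_10=26
t=10: S=26, d=4, jump=4, S_11=30
t=11: S=30, d=1, jump=4, S_12=34
t=12: S=34, d=1, jump=4, S_13=38
t=13: S=38, d=4, jump=4, S_14=42

1


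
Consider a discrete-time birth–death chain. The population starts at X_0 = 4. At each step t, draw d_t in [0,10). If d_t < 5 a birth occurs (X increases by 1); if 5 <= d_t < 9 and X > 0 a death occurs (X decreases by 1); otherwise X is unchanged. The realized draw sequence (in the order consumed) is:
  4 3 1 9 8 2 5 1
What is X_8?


t=0: X=4, d=4 → birth, X_1=5
t=1: X=5, d=3 → birth, X_2=6
t=2: X=6, d=1 → birth, X_3=7
t=3: X=7, d=9 → hold, X_4=7
t=4: X=7, d=8 → death, X_5=6
t=5: X=6, d=2 → birth, X_6=7
t=6: X=7, d=5 → death, X_7=6
t=7: X=6, d=1 → birth, X_8=7

7


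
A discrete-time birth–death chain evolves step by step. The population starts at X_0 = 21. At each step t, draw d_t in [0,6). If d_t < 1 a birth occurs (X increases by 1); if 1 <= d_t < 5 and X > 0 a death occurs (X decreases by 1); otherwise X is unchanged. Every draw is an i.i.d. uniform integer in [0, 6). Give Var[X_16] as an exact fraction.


28/3

X can drop by at most 1 per step and X_0 = 21 > T = 16, so X_t >= 21 − t >= 5 > 0 for every t <= 16: the floor at 0 (the 'and X > 0' condition) never binds. Hence X_16 = X_0 + Σ_{t<16} Y_t with i.i.d. increments Y_t = y(d_t) ∈ {+1, −1, 0}.
Outcome values over d=0..5: [1, -1, -1, -1, -1, 0]
Σy = -3, Σy² = 5, M = 6
μ = -3/6 = -1/2,  σ² = 5/6 − (-1/2)² = 7/12
Independent increments: Var[X_16] = 16·σ² = 16·(7/12) = 28/3


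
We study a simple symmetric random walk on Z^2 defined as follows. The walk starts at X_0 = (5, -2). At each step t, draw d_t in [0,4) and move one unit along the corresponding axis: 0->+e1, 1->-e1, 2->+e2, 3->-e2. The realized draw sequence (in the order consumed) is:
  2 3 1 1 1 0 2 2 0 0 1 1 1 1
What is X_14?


(1, 0)

t=0: X=(5, -2), d=2 → +e2, X_1=(5, -1)
t=1: X=(5, -1), d=3 → -e2, X_2=(5, -2)
t=2: X=(5, -2), d=1 → -e1, X_3=(4, -2)
t=3: X=(4, -2), d=1 → -e1, X_4=(3, -2)
t=4: X=(3, -2), d=1 → -e1, X_5=(2, -2)
t=5: X=(2, -2), d=0 → +e1, X_6=(3, -2)
t=6: X=(3, -2), d=2 → +e2, X_7=(3, -1)
t=7: X=(3, -1), d=2 → +e2, X_8=(3, 0)
t=8: X=(3, 0), d=0 → +e1, X_9=(4, 0)
t=9: X=(4, 0), d=0 → +e1, X_10=(5, 0)
t=10: X=(5, 0), d=1 → -e1, X_11=(4, 0)
t=11: X=(4, 0), d=1 → -e1, X_12=(3, 0)
t=12: X=(3, 0), d=1 → -e1, X_13=(2, 0)
t=13: X=(2, 0), d=1 → -e1, X_14=(1, 0)


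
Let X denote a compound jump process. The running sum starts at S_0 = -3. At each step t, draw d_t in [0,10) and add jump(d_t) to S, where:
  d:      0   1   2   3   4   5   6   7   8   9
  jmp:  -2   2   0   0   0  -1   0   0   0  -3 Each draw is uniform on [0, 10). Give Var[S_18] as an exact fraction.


Outcome values over d=0..9: [-2, 2, 0, 0, 0, -1, 0, 0, 0, -3]
Σy = -4, Σy² = 18, M = 10
μ = -4/10 = -2/5,  σ² = 18/10 − (-2/5)² = 41/25
Independent increments: Var[S_18] = 18·σ² = 18·(41/25) = 738/25

738/25


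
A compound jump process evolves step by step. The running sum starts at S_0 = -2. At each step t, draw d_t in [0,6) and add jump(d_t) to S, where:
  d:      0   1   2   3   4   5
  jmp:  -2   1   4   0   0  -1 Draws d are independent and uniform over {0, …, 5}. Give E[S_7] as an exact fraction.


Outcome values over d=0..5: [-2, 1, 4, 0, 0, -1]
Σy = 2, Σy² = 22, M = 6
μ = 2/6 = 1/3,  σ² = 22/6 − (1/3)² = 32/9
E[S_7] = -2 + 7·(1/3) = 1/3

1/3


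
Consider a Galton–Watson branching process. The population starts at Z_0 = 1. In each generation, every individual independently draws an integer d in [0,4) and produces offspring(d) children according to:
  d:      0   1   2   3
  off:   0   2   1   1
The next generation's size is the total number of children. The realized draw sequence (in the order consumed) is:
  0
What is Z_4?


0

gen 0: Z_0=1, draws=[0], offspring=[0], Z_1=0
gen 1: Z_1=0, draws=[], offspring=[], Z_2=0
gen 2: Z_2=0, draws=[], offspring=[], Z_3=0
gen 3: Z_3=0, draws=[], offspring=[], Z_4=0


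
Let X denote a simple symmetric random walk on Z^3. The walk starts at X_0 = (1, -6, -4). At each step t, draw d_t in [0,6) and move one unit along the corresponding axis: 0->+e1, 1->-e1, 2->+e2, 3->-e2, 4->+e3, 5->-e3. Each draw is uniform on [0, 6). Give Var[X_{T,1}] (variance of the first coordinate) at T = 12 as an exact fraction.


4

Outcome values over d=0..5: [1, -1, 0, 0, 0, 0]
Σy = 0, Σy² = 2, M = 6
μ = 0/6 = 0,  σ² = 2/6 − (0)² = 1/3
Independent increments: Var[X_12] = 12·σ² = 12·(1/3) = 4
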